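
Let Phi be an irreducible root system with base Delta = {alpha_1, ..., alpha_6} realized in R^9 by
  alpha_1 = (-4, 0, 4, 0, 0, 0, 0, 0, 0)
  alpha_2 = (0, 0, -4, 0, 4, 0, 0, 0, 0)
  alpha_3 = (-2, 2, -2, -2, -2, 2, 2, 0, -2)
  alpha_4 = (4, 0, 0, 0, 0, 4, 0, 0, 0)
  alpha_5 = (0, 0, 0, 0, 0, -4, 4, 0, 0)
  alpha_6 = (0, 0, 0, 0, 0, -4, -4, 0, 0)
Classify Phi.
type E_6

Compute the Cartan integers a_ij = 2(alpha_i, alpha_j)/(alpha_j, alpha_j); the resulting 6x6 Cartan matrix is
[[2, -1, 0, -1, 0, 0], [-1, 2, 0, 0, 0, 0], [0, 0, 2, 0, 0, -1], [-1, 0, 0, 2, -1, -1], [0, 0, 0, -1, 2, 0], [0, 0, -1, -1, 0, 2]].
All simple roots have the same length, so the diagram is simply laced. The associated Dynkin diagram is a chain of 5 nodes with one extra node attached to the third node from one end (E_6), so the type is E_6.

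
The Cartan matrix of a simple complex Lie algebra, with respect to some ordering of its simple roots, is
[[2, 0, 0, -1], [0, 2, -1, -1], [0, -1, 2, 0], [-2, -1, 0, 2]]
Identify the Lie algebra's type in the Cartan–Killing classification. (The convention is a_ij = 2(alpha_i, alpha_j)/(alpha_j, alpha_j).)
The matrix has rank 4 with 2's on the diagonal. Reading the off-diagonal entries as Dynkin edges (a single edge where a_ij = a_ji = -1; a double or triple edge where a_ij * a_ji = 2 or 3), the diagram is a chain of 4 nodes with a double edge at one end; the terminal node there is the unique short simple root (B_4). One simple-root ordering that puts it in standard form is (alpha_3, alpha_2, alpha_4, alpha_1). So the algebra is type B_4, i.e. so(9).

B_4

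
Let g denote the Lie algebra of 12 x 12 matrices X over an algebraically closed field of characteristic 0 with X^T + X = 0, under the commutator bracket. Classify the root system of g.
This is so(12) with 12 even, which has dimension 12(12-1)/2 = 66 and rank 12/2 = 6. In the classification of classical Lie algebras, the orthogonal algebra so(2n) in an even number of variables has type D_n; here n = 6, so the Dynkin diagram is a chain of 4 nodes with a fork of two nodes at one end (D_6). Hence the type is D_6.

D_6 (so(12))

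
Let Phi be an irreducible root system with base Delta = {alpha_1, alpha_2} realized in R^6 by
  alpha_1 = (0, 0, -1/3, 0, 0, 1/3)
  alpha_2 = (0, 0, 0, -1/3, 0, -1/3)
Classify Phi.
type A_2

Compute the Cartan integers a_ij = 2(alpha_i, alpha_j)/(alpha_j, alpha_j); the resulting 2x2 Cartan matrix is
[[2, -1], [-1, 2]].
All simple roots have the same length, so the diagram is simply laced. The associated Dynkin diagram is a chain of 2 nodes with single edges (A_2), so the type is A_2 (the algebra sl(3)).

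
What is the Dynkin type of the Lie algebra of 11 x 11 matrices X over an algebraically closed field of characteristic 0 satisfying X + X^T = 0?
This is so(11) with 11 odd, which has dimension 11(11-1)/2 = 55 and rank (11-1)/2 = 5. In the classification of classical Lie algebras, the orthogonal algebra so(2n+1) in an odd number of variables has type B_n; here n = 5, so the Dynkin diagram is a chain of 5 nodes with a double edge at one end; the terminal node there is the unique short simple root (B_5). Hence the type is B_5.

B_5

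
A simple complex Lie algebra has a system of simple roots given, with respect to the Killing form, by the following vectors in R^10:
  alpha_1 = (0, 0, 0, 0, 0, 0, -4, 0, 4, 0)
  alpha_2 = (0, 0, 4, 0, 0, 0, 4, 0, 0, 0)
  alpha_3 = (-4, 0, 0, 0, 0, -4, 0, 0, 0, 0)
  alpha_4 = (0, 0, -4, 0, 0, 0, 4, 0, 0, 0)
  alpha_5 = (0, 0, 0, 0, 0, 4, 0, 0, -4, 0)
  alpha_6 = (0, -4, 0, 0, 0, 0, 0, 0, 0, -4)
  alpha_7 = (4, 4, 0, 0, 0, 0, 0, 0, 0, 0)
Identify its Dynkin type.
Compute the Cartan integers a_ij = 2(alpha_i, alpha_j)/(alpha_j, alpha_j); the resulting 7x7 Cartan matrix is
[[2, -1, 0, -1, -1, 0, 0], [-1, 2, 0, 0, 0, 0, 0], [0, 0, 2, 0, -1, 0, -1], [-1, 0, 0, 2, 0, 0, 0], [-1, 0, -1, 0, 2, 0, 0], [0, 0, 0, 0, 0, 2, -1], [0, 0, -1, 0, 0, -1, 2]].
All simple roots have the same length, so the diagram is simply laced. The associated Dynkin diagram is a chain of 5 nodes with a fork of two nodes at one end (D_7), so the type is D_7 (the algebra so(14)).

D7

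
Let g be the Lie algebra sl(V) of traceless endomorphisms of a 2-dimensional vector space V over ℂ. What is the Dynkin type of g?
A1

This is sl(2), which has dimension 2^2 - 1 = 3 and rank 2 - 1 = 1 (a Cartan subalgebra is the diagonal traceless matrices). In the classification of classical Lie algebras, the special linear algebra sl(n+1) has type A_n; here n = 1, so the Dynkin diagram is a chain of 1 nodes with single edges (A_1). Hence the type is A_1.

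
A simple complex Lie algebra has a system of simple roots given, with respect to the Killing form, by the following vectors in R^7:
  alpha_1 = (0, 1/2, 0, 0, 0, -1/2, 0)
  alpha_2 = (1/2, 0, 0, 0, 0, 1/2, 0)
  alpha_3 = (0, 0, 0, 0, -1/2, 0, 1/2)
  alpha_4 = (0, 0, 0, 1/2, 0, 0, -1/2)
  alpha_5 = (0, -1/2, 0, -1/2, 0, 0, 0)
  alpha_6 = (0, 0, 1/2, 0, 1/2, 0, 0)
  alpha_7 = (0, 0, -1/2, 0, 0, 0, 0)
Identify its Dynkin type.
type B_7

Compute the Cartan integers a_ij = 2(alpha_i, alpha_j)/(alpha_j, alpha_j); the resulting 7x7 Cartan matrix is
[[2, -1, 0, 0, -1, 0, 0], [-1, 2, 0, 0, 0, 0, 0], [0, 0, 2, -1, 0, -1, 0], [0, 0, -1, 2, -1, 0, 0], [-1, 0, 0, -1, 2, 0, 0], [0, 0, -1, 0, 0, 2, -2], [0, 0, 0, 0, 0, -1, 2]].
The roots have two lengths (squared-length ratio 2:1); the short ones are alpha_{7}. The associated Dynkin diagram is a chain of 7 nodes with a double edge at one end; the terminal node there is the unique short simple root (B_7), so the type is B_7 (the algebra so(15)).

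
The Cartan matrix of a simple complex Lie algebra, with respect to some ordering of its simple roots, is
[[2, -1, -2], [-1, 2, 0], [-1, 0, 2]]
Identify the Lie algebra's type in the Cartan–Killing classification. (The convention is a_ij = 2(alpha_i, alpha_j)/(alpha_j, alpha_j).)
The matrix has rank 3 with 2's on the diagonal. Reading the off-diagonal entries as Dynkin edges (a single edge where a_ij = a_ji = -1; a double or triple edge where a_ij * a_ji = 2 or 3), the diagram is a chain of 3 nodes with a double edge at one end; the terminal node there is the unique short simple root (B_3). One simple-root ordering that puts it in standard form is (alpha_2, alpha_1, alpha_3). So the algebra is type B_3, i.e. so(7).

B3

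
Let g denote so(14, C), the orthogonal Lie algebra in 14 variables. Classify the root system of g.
D7

This is so(14) with 14 even, which has dimension 14(14-1)/2 = 91 and rank 14/2 = 7. In the classification of classical Lie algebras, the orthogonal algebra so(2n) in an even number of variables has type D_n; here n = 7, so the Dynkin diagram is a chain of 5 nodes with a fork of two nodes at one end (D_7). Hence the type is D_7.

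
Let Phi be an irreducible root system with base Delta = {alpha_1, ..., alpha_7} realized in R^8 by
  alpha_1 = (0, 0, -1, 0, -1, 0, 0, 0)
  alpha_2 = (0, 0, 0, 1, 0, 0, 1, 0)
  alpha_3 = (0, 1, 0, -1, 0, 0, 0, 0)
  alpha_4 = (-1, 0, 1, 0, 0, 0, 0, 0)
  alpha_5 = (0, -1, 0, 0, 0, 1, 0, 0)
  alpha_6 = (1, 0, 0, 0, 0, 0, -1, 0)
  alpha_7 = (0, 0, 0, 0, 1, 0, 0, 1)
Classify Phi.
A_7

Compute the Cartan integers a_ij = 2(alpha_i, alpha_j)/(alpha_j, alpha_j); the resulting 7x7 Cartan matrix is
[[2, 0, 0, -1, 0, 0, -1], [0, 2, -1, 0, 0, -1, 0], [0, -1, 2, 0, -1, 0, 0], [-1, 0, 0, 2, 0, -1, 0], [0, 0, -1, 0, 2, 0, 0], [0, -1, 0, -1, 0, 2, 0], [-1, 0, 0, 0, 0, 0, 2]].
All simple roots have the same length, so the diagram is simply laced. The associated Dynkin diagram is a chain of 7 nodes with single edges (A_7), so the type is A_7 (the algebra sl(8)).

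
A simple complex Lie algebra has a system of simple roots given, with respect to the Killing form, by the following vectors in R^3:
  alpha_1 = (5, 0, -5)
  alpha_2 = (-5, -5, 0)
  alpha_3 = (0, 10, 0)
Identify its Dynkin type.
Compute the Cartan integers a_ij = 2(alpha_i, alpha_j)/(alpha_j, alpha_j); the resulting 3x3 Cartan matrix is
[[2, -1, 0], [-1, 2, -1], [0, -2, 2]].
The roots have two lengths (squared-length ratio 2:1); the short ones are alpha_{1,2}. The associated Dynkin diagram is a chain of 3 nodes with a double edge at one end; the terminal node there is the unique long simple root (C_3), so the type is C_3 (the algebra sp(6)).

C_3 (sp(6))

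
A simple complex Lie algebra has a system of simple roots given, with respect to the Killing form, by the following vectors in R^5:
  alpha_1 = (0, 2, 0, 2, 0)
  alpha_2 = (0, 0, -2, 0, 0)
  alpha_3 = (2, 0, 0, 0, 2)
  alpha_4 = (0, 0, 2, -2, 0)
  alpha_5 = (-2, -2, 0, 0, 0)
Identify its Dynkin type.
B_5

Compute the Cartan integers a_ij = 2(alpha_i, alpha_j)/(alpha_j, alpha_j); the resulting 5x5 Cartan matrix is
[[2, 0, 0, -1, -1], [0, 2, 0, -1, 0], [0, 0, 2, 0, -1], [-1, -2, 0, 2, 0], [-1, 0, -1, 0, 2]].
The roots have two lengths (squared-length ratio 2:1); the short ones are alpha_{2}. The associated Dynkin diagram is a chain of 5 nodes with a double edge at one end; the terminal node there is the unique short simple root (B_5), so the type is B_5 (the algebra so(11)).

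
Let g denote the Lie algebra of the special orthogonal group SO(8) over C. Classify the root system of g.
This is so(8) with 8 even, which has dimension 8(8-1)/2 = 28 and rank 8/2 = 4. In the classification of classical Lie algebras, the orthogonal algebra so(2n) in an even number of variables has type D_n; here n = 4, so the Dynkin diagram is a chain of 2 nodes with a fork of two nodes at one end (D_4). Hence the type is D_4.

type D_4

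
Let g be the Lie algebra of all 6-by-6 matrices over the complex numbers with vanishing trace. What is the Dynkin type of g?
This is sl(6), which has dimension 6^2 - 1 = 35 and rank 6 - 1 = 5 (a Cartan subalgebra is the diagonal traceless matrices). In the classification of classical Lie algebras, the special linear algebra sl(n+1) has type A_n; here n = 5, so the Dynkin diagram is a chain of 5 nodes with single edges (A_5). Hence the type is A_5.

A5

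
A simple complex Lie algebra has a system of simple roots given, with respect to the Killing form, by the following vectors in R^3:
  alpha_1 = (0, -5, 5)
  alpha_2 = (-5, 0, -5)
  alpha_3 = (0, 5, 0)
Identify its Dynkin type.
B_3

Compute the Cartan integers a_ij = 2(alpha_i, alpha_j)/(alpha_j, alpha_j); the resulting 3x3 Cartan matrix is
[[2, -1, -2], [-1, 2, 0], [-1, 0, 2]].
The roots have two lengths (squared-length ratio 2:1); the short ones are alpha_{3}. The associated Dynkin diagram is a chain of 3 nodes with a double edge at one end; the terminal node there is the unique short simple root (B_3), so the type is B_3 (the algebra so(7)).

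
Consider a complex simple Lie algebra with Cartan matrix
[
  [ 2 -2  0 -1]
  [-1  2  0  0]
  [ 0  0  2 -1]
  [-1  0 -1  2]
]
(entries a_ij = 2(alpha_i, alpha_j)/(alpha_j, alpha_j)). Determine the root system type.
The matrix has rank 4 with 2's on the diagonal. Reading the off-diagonal entries as Dynkin edges (a single edge where a_ij = a_ji = -1; a double or triple edge where a_ij * a_ji = 2 or 3), the diagram is a chain of 4 nodes with a double edge at one end; the terminal node there is the unique short simple root (B_4). One simple-root ordering that puts it in standard form is (alpha_3, alpha_4, alpha_1, alpha_2). So the algebra is type B_4, i.e. so(9).

B4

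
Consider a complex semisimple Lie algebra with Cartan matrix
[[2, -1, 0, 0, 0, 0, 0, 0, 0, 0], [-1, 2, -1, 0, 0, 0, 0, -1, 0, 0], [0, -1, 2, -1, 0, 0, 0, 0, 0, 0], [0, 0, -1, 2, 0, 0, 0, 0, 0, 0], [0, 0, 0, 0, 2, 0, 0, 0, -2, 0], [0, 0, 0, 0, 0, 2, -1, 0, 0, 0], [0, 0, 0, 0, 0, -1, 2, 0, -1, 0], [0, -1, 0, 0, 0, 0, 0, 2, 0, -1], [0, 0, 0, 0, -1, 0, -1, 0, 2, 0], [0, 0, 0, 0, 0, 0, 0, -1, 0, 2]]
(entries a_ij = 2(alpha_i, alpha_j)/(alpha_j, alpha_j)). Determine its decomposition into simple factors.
C4 ⊕ E6

The diagram associated to this matrix has two connected components: the simple roots {alpha_5, alpha_6, alpha_7, alpha_9} form a chain of 4 nodes with a double edge at one end; the terminal node there is the unique long simple root (C_4), and {alpha_1, alpha_2, alpha_3, alpha_4, alpha_8, alpha_10} form a chain of 5 nodes with one extra node attached to the third node from one end (E_6). A semisimple Lie algebra decomposes uniquely as the direct sum of simple ideals, one per connected component of its Dynkin diagram, so g ≅ C_4 ⊕ E_6 (dimension 36 + 78 = 114).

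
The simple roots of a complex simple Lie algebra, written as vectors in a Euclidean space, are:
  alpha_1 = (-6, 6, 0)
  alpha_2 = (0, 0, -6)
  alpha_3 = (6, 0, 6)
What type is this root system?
Compute the Cartan integers a_ij = 2(alpha_i, alpha_j)/(alpha_j, alpha_j); the resulting 3x3 Cartan matrix is
[[2, 0, -1], [0, 2, -1], [-1, -2, 2]].
The roots have two lengths (squared-length ratio 2:1); the short ones are alpha_{2}. The associated Dynkin diagram is a chain of 3 nodes with a double edge at one end; the terminal node there is the unique short simple root (B_3), so the type is B_3 (the algebra so(7)).

type B_3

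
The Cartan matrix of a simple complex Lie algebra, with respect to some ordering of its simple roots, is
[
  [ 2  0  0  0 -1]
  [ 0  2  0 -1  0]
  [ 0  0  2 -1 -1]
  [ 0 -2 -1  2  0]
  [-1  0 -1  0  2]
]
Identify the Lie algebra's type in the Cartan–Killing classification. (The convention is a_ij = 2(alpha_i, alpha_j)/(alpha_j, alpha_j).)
The matrix has rank 5 with 2's on the diagonal. Reading the off-diagonal entries as Dynkin edges (a single edge where a_ij = a_ji = -1; a double or triple edge where a_ij * a_ji = 2 or 3), the diagram is a chain of 5 nodes with a double edge at one end; the terminal node there is the unique short simple root (B_5). One simple-root ordering that puts it in standard form is (alpha_1, alpha_5, alpha_3, alpha_4, alpha_2). So the algebra is type B_5, i.e. so(11).

B5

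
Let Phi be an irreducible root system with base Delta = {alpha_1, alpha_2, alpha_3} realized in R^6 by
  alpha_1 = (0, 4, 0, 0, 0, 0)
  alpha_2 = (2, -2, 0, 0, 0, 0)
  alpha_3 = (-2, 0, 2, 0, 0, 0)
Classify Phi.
C_3

Compute the Cartan integers a_ij = 2(alpha_i, alpha_j)/(alpha_j, alpha_j); the resulting 3x3 Cartan matrix is
[[2, -2, 0], [-1, 2, -1], [0, -1, 2]].
The roots have two lengths (squared-length ratio 2:1); the short ones are alpha_{2,3}. The associated Dynkin diagram is a chain of 3 nodes with a double edge at one end; the terminal node there is the unique long simple root (C_3), so the type is C_3 (the algebra sp(6)).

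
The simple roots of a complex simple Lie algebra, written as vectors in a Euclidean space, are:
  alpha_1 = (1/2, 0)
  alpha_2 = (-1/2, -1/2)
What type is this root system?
Compute the Cartan integers a_ij = 2(alpha_i, alpha_j)/(alpha_j, alpha_j); the resulting 2x2 Cartan matrix is
[[2, -1], [-2, 2]].
The roots have two lengths (squared-length ratio 2:1); the short ones are alpha_{1}. The associated Dynkin diagram is a chain of 2 nodes with a double edge at one end; the terminal node there is the unique short simple root (B_2), so the type is B_2 (the algebra so(5)).

B2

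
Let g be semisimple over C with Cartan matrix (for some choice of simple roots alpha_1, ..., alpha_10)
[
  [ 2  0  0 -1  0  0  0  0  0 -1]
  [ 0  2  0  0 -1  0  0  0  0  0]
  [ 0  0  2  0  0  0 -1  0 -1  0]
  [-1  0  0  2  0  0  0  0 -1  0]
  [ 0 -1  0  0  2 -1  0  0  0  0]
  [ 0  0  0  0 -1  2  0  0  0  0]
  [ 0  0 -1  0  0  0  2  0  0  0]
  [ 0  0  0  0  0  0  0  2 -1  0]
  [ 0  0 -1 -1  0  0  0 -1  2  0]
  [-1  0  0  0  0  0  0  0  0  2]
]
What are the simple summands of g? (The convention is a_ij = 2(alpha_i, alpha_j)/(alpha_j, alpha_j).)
A3 ⊕ E7

The diagram associated to this matrix has two connected components: the simple roots {alpha_2, alpha_5, alpha_6} form a chain of 3 nodes with single edges (A_3), and {alpha_1, alpha_3, alpha_4, alpha_7, alpha_8, alpha_9, alpha_10} form a chain of 6 nodes with one extra node attached to the third node from one end (E_7). A semisimple Lie algebra decomposes uniquely as the direct sum of simple ideals, one per connected component of its Dynkin diagram, so g ≅ A_3 ⊕ E_7 (dimension 15 + 133 = 148).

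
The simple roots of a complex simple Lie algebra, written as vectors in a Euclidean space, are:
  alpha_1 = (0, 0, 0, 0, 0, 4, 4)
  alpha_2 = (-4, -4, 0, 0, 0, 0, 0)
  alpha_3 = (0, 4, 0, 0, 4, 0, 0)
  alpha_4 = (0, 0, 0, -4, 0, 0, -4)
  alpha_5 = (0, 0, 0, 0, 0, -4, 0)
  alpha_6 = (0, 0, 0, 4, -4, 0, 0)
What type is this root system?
Compute the Cartan integers a_ij = 2(alpha_i, alpha_j)/(alpha_j, alpha_j); the resulting 6x6 Cartan matrix is
[[2, 0, 0, -1, -2, 0], [0, 2, -1, 0, 0, 0], [0, -1, 2, 0, 0, -1], [-1, 0, 0, 2, 0, -1], [-1, 0, 0, 0, 2, 0], [0, 0, -1, -1, 0, 2]].
The roots have two lengths (squared-length ratio 2:1); the short ones are alpha_{5}. The associated Dynkin diagram is a chain of 6 nodes with a double edge at one end; the terminal node there is the unique short simple root (B_6), so the type is B_6 (the algebra so(13)).

B6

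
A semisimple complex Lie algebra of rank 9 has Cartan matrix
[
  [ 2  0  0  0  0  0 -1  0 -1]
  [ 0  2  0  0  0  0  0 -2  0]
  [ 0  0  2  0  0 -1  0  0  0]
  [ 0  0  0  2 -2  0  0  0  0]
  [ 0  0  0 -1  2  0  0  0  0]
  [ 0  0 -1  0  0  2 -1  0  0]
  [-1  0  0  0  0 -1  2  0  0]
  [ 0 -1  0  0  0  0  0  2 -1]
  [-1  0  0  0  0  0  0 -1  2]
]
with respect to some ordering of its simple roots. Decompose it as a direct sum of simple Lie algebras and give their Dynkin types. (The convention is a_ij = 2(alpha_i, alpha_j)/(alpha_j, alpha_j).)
The diagram associated to this matrix has two connected components: the simple roots {alpha_4, alpha_5} form a chain of 2 nodes with a double edge at one end; the terminal node there is the unique short simple root (B_2), and {alpha_1, alpha_2, alpha_3, alpha_6, alpha_7, alpha_8, alpha_9} form a chain of 7 nodes with a double edge at one end; the terminal node there is the unique long simple root (C_7). A semisimple Lie algebra decomposes uniquely as the direct sum of simple ideals, one per connected component of its Dynkin diagram, so g ≅ B_2 ⊕ C_7 (dimension 10 + 105 = 115).

B_2 + C_7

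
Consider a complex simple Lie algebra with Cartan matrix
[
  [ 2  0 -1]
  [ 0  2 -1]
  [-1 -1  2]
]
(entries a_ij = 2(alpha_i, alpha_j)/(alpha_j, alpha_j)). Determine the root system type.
A_3

The matrix has rank 3 with 2's on the diagonal. Reading the off-diagonal entries as Dynkin edges (a single edge where a_ij = a_ji = -1; a double or triple edge where a_ij * a_ji = 2 or 3), the diagram is a chain of 3 nodes with single edges (A_3). One simple-root ordering that puts it in standard form is (alpha_1, alpha_3, alpha_2). So the algebra is type A_3, i.e. sl(4).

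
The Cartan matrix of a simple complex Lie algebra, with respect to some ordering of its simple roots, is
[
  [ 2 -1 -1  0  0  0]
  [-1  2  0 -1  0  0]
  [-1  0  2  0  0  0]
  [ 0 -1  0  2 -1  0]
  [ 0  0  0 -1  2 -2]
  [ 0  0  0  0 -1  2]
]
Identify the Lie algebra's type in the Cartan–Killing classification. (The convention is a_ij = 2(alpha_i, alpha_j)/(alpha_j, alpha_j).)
B_6

The matrix has rank 6 with 2's on the diagonal. Reading the off-diagonal entries as Dynkin edges (a single edge where a_ij = a_ji = -1; a double or triple edge where a_ij * a_ji = 2 or 3), the diagram is a chain of 6 nodes with a double edge at one end; the terminal node there is the unique short simple root (B_6). One simple-root ordering that puts it in standard form is (alpha_3, alpha_1, alpha_2, alpha_4, alpha_5, alpha_6). So the algebra is type B_6, i.e. so(13).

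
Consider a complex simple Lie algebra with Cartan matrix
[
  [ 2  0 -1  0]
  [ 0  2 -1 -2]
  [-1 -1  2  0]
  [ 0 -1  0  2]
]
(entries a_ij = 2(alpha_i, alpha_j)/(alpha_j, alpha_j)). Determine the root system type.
The matrix has rank 4 with 2's on the diagonal. Reading the off-diagonal entries as Dynkin edges (a single edge where a_ij = a_ji = -1; a double or triple edge where a_ij * a_ji = 2 or 3), the diagram is a chain of 4 nodes with a double edge at one end; the terminal node there is the unique short simple root (B_4). One simple-root ordering that puts it in standard form is (alpha_1, alpha_3, alpha_2, alpha_4). So the algebra is type B_4, i.e. so(9).

B_4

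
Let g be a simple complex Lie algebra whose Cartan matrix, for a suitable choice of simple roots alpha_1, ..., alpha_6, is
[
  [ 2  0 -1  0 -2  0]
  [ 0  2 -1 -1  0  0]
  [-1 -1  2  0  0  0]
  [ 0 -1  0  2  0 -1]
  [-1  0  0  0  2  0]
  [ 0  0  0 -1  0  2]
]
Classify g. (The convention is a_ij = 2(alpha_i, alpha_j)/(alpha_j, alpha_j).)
B6

The matrix has rank 6 with 2's on the diagonal. Reading the off-diagonal entries as Dynkin edges (a single edge where a_ij = a_ji = -1; a double or triple edge where a_ij * a_ji = 2 or 3), the diagram is a chain of 6 nodes with a double edge at one end; the terminal node there is the unique short simple root (B_6). One simple-root ordering that puts it in standard form is (alpha_6, alpha_4, alpha_2, alpha_3, alpha_1, alpha_5). So the algebra is type B_6, i.e. so(13).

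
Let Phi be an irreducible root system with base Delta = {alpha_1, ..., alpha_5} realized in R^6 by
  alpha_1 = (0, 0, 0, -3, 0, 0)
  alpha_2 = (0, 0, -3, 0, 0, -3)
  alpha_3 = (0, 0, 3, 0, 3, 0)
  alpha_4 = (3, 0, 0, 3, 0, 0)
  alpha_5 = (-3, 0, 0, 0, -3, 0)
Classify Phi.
B5

Compute the Cartan integers a_ij = 2(alpha_i, alpha_j)/(alpha_j, alpha_j); the resulting 5x5 Cartan matrix is
[[2, 0, 0, -1, 0], [0, 2, -1, 0, 0], [0, -1, 2, 0, -1], [-2, 0, 0, 2, -1], [0, 0, -1, -1, 2]].
The roots have two lengths (squared-length ratio 2:1); the short ones are alpha_{1}. The associated Dynkin diagram is a chain of 5 nodes with a double edge at one end; the terminal node there is the unique short simple root (B_5), so the type is B_5 (the algebra so(11)).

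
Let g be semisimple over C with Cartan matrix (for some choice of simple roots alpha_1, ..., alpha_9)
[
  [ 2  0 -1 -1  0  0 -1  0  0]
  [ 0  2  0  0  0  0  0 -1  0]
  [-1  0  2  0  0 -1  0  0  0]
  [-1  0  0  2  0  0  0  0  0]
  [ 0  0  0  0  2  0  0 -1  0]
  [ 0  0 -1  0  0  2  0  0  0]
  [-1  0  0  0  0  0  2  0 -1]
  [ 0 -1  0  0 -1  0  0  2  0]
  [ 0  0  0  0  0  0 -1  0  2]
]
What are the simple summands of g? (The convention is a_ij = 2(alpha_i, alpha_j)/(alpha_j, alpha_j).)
The diagram associated to this matrix has two connected components: the simple roots {alpha_2, alpha_5, alpha_8} form a chain of 3 nodes with single edges (A_3), and {alpha_1, alpha_3, alpha_4, alpha_6, alpha_7, alpha_9} form a chain of 5 nodes with one extra node attached to the third node from one end (E_6). A semisimple Lie algebra decomposes uniquely as the direct sum of simple ideals, one per connected component of its Dynkin diagram, so g ≅ A_3 ⊕ E_6 (dimension 15 + 78 = 93).

A3 ⊕ E6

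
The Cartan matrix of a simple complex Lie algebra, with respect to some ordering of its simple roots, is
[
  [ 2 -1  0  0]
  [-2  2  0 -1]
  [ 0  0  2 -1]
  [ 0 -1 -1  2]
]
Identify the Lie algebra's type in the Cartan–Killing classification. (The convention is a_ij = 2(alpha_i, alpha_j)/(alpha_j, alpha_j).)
The matrix has rank 4 with 2's on the diagonal. Reading the off-diagonal entries as Dynkin edges (a single edge where a_ij = a_ji = -1; a double or triple edge where a_ij * a_ji = 2 or 3), the diagram is a chain of 4 nodes with a double edge at one end; the terminal node there is the unique short simple root (B_4). One simple-root ordering that puts it in standard form is (alpha_3, alpha_4, alpha_2, alpha_1). So the algebra is type B_4, i.e. so(9).

B_4 (so(9))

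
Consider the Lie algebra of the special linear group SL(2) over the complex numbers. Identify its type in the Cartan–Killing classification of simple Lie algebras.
A1

This is sl(2), which has dimension 2^2 - 1 = 3 and rank 2 - 1 = 1 (a Cartan subalgebra is the diagonal traceless matrices). In the classification of classical Lie algebras, the special linear algebra sl(n+1) has type A_n; here n = 1, so the Dynkin diagram is a chain of 1 nodes with single edges (A_1). Hence the type is A_1.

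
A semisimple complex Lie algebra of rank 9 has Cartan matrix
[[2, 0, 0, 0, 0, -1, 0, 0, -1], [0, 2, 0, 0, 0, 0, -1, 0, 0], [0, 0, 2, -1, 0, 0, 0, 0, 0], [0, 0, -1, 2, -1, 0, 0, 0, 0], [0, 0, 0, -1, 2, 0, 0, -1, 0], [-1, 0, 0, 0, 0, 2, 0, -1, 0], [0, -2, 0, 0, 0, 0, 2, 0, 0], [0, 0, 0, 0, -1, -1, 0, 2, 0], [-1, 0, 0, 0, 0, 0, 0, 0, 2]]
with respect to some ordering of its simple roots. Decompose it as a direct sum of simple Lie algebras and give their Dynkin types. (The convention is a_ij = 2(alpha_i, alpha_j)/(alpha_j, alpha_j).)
A_7 (sl(8)) ⊕ B_2 (so(5))

The diagram associated to this matrix has two connected components: the simple roots {alpha_1, alpha_3, alpha_4, alpha_5, alpha_6, alpha_8, alpha_9} form a chain of 7 nodes with single edges (A_7), and {alpha_2, alpha_7} form a chain of 2 nodes with a double edge at one end; the terminal node there is the unique short simple root (B_2). A semisimple Lie algebra decomposes uniquely as the direct sum of simple ideals, one per connected component of its Dynkin diagram, so g ≅ A_7 ⊕ B_2 (dimension 63 + 10 = 73).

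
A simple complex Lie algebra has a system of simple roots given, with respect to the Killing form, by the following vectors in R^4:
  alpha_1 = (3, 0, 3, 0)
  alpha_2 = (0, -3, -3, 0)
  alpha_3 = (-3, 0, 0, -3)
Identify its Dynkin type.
A3

Compute the Cartan integers a_ij = 2(alpha_i, alpha_j)/(alpha_j, alpha_j); the resulting 3x3 Cartan matrix is
[[2, -1, -1], [-1, 2, 0], [-1, 0, 2]].
All simple roots have the same length, so the diagram is simply laced. The associated Dynkin diagram is a chain of 3 nodes with single edges (A_3), so the type is A_3 (the algebra sl(4)).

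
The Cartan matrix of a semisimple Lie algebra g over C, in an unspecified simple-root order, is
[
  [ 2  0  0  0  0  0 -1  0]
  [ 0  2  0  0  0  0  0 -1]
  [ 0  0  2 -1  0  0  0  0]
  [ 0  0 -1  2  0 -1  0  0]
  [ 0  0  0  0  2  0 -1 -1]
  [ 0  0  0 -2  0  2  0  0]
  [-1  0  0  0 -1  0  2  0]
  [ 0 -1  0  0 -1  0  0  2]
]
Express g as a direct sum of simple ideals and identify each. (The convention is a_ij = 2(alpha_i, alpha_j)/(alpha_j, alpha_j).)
The diagram associated to this matrix has two connected components: the simple roots {alpha_1, alpha_2, alpha_5, alpha_7, alpha_8} form a chain of 5 nodes with single edges (A_5), and {alpha_3, alpha_4, alpha_6} form a chain of 3 nodes with a double edge at one end; the terminal node there is the unique long simple root (C_3). A semisimple Lie algebra decomposes uniquely as the direct sum of simple ideals, one per connected component of its Dynkin diagram, so g ≅ A_5 ⊕ C_3 (dimension 35 + 21 = 56).

A5 + C3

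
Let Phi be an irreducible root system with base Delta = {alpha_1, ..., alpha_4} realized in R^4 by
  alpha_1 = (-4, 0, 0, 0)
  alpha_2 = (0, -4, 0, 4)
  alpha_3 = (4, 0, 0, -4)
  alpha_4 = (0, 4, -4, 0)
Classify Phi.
Compute the Cartan integers a_ij = 2(alpha_i, alpha_j)/(alpha_j, alpha_j); the resulting 4x4 Cartan matrix is
[[2, 0, -1, 0], [0, 2, -1, -1], [-2, -1, 2, 0], [0, -1, 0, 2]].
The roots have two lengths (squared-length ratio 2:1); the short ones are alpha_{1}. The associated Dynkin diagram is a chain of 4 nodes with a double edge at one end; the terminal node there is the unique short simple root (B_4), so the type is B_4 (the algebra so(9)).

B4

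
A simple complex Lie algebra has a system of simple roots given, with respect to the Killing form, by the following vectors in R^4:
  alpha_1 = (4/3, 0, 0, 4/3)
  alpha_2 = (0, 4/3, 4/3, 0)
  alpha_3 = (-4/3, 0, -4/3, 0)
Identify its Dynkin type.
A_3

Compute the Cartan integers a_ij = 2(alpha_i, alpha_j)/(alpha_j, alpha_j); the resulting 3x3 Cartan matrix is
[[2, 0, -1], [0, 2, -1], [-1, -1, 2]].
All simple roots have the same length, so the diagram is simply laced. The associated Dynkin diagram is a chain of 3 nodes with single edges (A_3), so the type is A_3 (the algebra sl(4)).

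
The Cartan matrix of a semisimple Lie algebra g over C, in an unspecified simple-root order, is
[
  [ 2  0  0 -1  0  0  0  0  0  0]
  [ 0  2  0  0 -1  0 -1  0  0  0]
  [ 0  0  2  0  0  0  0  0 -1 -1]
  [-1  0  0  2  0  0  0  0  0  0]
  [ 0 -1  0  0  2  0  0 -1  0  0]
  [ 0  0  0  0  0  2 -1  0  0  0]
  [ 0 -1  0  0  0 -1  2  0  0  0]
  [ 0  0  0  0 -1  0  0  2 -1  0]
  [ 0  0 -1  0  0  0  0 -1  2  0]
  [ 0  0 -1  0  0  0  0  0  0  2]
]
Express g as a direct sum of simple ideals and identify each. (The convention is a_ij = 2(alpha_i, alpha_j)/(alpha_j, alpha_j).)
A_2 ⊕ A_8

The diagram associated to this matrix has two connected components: the simple roots {alpha_1, alpha_4} form a chain of 2 nodes with single edges (A_2), and {alpha_2, alpha_3, alpha_5, alpha_6, alpha_7, alpha_8, alpha_9, alpha_10} form a chain of 8 nodes with single edges (A_8). A semisimple Lie algebra decomposes uniquely as the direct sum of simple ideals, one per connected component of its Dynkin diagram, so g ≅ A_2 ⊕ A_8 (dimension 8 + 80 = 88).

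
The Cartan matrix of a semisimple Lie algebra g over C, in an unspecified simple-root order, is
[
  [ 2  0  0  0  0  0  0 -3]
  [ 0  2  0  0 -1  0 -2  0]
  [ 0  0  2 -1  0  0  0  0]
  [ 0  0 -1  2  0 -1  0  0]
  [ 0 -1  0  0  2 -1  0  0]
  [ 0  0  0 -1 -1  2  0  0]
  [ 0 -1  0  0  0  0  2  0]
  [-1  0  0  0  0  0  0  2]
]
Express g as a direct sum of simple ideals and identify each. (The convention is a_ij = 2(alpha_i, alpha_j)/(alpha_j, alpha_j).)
B_6 (so(13)) + G_2

The diagram associated to this matrix has two connected components: the simple roots {alpha_2, alpha_3, alpha_4, alpha_5, alpha_6, alpha_7} form a chain of 6 nodes with a double edge at one end; the terminal node there is the unique short simple root (B_6), and {alpha_1, alpha_8} form two nodes joined by a triple edge (G_2). A semisimple Lie algebra decomposes uniquely as the direct sum of simple ideals, one per connected component of its Dynkin diagram, so g ≅ B_6 ⊕ G_2 (dimension 78 + 14 = 92).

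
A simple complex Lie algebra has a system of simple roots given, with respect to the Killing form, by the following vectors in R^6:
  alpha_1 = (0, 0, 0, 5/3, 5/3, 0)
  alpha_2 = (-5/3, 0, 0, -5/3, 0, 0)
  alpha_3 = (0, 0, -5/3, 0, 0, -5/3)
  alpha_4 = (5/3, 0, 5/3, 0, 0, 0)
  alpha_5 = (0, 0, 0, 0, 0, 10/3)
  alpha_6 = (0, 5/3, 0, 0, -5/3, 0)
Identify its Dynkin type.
C_6

Compute the Cartan integers a_ij = 2(alpha_i, alpha_j)/(alpha_j, alpha_j); the resulting 6x6 Cartan matrix is
[[2, -1, 0, 0, 0, -1], [-1, 2, 0, -1, 0, 0], [0, 0, 2, -1, -1, 0], [0, -1, -1, 2, 0, 0], [0, 0, -2, 0, 2, 0], [-1, 0, 0, 0, 0, 2]].
The roots have two lengths (squared-length ratio 2:1); the short ones are alpha_{1,2,3,4,6}. The associated Dynkin diagram is a chain of 6 nodes with a double edge at one end; the terminal node there is the unique long simple root (C_6), so the type is C_6 (the algebra sp(12)).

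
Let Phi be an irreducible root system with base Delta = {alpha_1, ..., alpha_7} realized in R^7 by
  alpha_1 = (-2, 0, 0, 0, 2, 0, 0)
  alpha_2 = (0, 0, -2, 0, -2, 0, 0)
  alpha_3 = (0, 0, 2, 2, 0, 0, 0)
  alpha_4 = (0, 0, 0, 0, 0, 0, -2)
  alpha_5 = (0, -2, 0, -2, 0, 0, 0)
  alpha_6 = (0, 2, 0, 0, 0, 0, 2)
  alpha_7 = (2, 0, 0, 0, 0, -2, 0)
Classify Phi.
B_7 (so(15))

Compute the Cartan integers a_ij = 2(alpha_i, alpha_j)/(alpha_j, alpha_j); the resulting 7x7 Cartan matrix is
[[2, -1, 0, 0, 0, 0, -1], [-1, 2, -1, 0, 0, 0, 0], [0, -1, 2, 0, -1, 0, 0], [0, 0, 0, 2, 0, -1, 0], [0, 0, -1, 0, 2, -1, 0], [0, 0, 0, -2, -1, 2, 0], [-1, 0, 0, 0, 0, 0, 2]].
The roots have two lengths (squared-length ratio 2:1); the short ones are alpha_{4}. The associated Dynkin diagram is a chain of 7 nodes with a double edge at one end; the terminal node there is the unique short simple root (B_7), so the type is B_7 (the algebra so(15)).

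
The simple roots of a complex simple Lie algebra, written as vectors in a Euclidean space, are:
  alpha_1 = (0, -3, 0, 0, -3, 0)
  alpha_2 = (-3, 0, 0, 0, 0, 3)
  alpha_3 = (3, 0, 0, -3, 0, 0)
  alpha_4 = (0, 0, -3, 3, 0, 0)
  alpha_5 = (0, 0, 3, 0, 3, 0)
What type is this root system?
type A_5

Compute the Cartan integers a_ij = 2(alpha_i, alpha_j)/(alpha_j, alpha_j); the resulting 5x5 Cartan matrix is
[[2, 0, 0, 0, -1], [0, 2, -1, 0, 0], [0, -1, 2, -1, 0], [0, 0, -1, 2, -1], [-1, 0, 0, -1, 2]].
All simple roots have the same length, so the diagram is simply laced. The associated Dynkin diagram is a chain of 5 nodes with single edges (A_5), so the type is A_5 (the algebra sl(6)).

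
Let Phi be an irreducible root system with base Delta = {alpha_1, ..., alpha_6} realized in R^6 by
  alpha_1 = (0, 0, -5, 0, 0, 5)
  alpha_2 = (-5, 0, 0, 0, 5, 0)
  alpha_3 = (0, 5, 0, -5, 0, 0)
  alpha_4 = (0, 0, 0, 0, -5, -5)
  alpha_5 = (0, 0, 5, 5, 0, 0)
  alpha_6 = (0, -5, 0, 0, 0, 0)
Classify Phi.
B_6

Compute the Cartan integers a_ij = 2(alpha_i, alpha_j)/(alpha_j, alpha_j); the resulting 6x6 Cartan matrix is
[[2, 0, 0, -1, -1, 0], [0, 2, 0, -1, 0, 0], [0, 0, 2, 0, -1, -2], [-1, -1, 0, 2, 0, 0], [-1, 0, -1, 0, 2, 0], [0, 0, -1, 0, 0, 2]].
The roots have two lengths (squared-length ratio 2:1); the short ones are alpha_{6}. The associated Dynkin diagram is a chain of 6 nodes with a double edge at one end; the terminal node there is the unique short simple root (B_6), so the type is B_6 (the algebra so(13)).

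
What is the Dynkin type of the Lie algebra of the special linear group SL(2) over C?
A_1

This is sl(2), which has dimension 2^2 - 1 = 3 and rank 2 - 1 = 1 (a Cartan subalgebra is the diagonal traceless matrices). In the classification of classical Lie algebras, the special linear algebra sl(n+1) has type A_n; here n = 1, so the Dynkin diagram is a chain of 1 nodes with single edges (A_1). Hence the type is A_1.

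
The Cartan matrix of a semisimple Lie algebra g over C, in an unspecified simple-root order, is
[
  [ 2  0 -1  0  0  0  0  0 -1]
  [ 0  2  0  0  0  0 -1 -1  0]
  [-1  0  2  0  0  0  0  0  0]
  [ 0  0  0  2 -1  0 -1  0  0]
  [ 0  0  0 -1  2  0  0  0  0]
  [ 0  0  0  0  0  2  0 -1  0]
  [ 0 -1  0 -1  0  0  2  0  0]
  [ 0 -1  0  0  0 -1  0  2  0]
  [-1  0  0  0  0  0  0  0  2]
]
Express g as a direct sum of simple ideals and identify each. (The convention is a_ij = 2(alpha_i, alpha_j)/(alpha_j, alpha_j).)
type A_3 ⊕ type A_6

The diagram associated to this matrix has two connected components: the simple roots {alpha_1, alpha_3, alpha_9} form a chain of 3 nodes with single edges (A_3), and {alpha_2, alpha_4, alpha_5, alpha_6, alpha_7, alpha_8} form a chain of 6 nodes with single edges (A_6). A semisimple Lie algebra decomposes uniquely as the direct sum of simple ideals, one per connected component of its Dynkin diagram, so g ≅ A_3 ⊕ A_6 (dimension 15 + 48 = 63).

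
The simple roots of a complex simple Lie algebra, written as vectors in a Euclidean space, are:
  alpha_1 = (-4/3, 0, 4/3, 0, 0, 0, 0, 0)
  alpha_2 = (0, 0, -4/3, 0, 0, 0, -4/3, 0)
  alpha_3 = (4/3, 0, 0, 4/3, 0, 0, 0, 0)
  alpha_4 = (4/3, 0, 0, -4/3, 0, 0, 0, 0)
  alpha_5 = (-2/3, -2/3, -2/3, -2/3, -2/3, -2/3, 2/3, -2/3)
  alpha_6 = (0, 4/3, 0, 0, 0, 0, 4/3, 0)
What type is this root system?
type E_6

Compute the Cartan integers a_ij = 2(alpha_i, alpha_j)/(alpha_j, alpha_j); the resulting 6x6 Cartan matrix is
[[2, -1, -1, -1, 0, 0], [-1, 2, 0, 0, 0, -1], [-1, 0, 2, 0, -1, 0], [-1, 0, 0, 2, 0, 0], [0, 0, -1, 0, 2, 0], [0, -1, 0, 0, 0, 2]].
All simple roots have the same length, so the diagram is simply laced. The associated Dynkin diagram is a chain of 5 nodes with one extra node attached to the third node from one end (E_6), so the type is E_6.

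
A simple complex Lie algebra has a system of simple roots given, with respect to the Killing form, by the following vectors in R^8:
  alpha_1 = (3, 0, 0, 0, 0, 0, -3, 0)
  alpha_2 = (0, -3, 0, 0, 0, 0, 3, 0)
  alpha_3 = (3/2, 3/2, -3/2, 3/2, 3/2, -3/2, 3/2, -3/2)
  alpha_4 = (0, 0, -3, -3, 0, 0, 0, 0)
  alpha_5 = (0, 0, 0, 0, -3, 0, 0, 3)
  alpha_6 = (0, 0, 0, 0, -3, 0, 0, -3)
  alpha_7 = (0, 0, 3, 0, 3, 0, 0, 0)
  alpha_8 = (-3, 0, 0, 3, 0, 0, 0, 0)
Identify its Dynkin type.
E8

Compute the Cartan integers a_ij = 2(alpha_i, alpha_j)/(alpha_j, alpha_j); the resulting 8x8 Cartan matrix is
[[2, -1, 0, 0, 0, 0, 0, -1], [-1, 2, 0, 0, 0, 0, 0, 0], [0, 0, 2, 0, -1, 0, 0, 0], [0, 0, 0, 2, 0, 0, -1, -1], [0, 0, -1, 0, 2, 0, -1, 0], [0, 0, 0, 0, 0, 2, -1, 0], [0, 0, 0, -1, -1, -1, 2, 0], [-1, 0, 0, -1, 0, 0, 0, 2]].
All simple roots have the same length, so the diagram is simply laced. The associated Dynkin diagram is a chain of 7 nodes with one extra node attached to the third node from one end (E_8), so the type is E_8.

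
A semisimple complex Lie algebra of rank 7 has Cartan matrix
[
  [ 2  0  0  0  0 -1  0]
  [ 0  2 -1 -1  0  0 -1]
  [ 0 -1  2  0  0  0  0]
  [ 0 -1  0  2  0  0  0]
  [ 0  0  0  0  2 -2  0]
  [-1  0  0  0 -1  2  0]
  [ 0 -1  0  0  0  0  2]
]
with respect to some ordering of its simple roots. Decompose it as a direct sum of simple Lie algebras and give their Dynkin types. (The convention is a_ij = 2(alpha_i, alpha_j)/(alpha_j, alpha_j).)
The diagram associated to this matrix has two connected components: the simple roots {alpha_1, alpha_5, alpha_6} form a chain of 3 nodes with a double edge at one end; the terminal node there is the unique long simple root (C_3), and {alpha_2, alpha_3, alpha_4, alpha_7} form a chain of 2 nodes with a fork of two nodes at one end (D_4). A semisimple Lie algebra decomposes uniquely as the direct sum of simple ideals, one per connected component of its Dynkin diagram, so g ≅ C_3 ⊕ D_4 (dimension 21 + 28 = 49).

type C_3 + type D_4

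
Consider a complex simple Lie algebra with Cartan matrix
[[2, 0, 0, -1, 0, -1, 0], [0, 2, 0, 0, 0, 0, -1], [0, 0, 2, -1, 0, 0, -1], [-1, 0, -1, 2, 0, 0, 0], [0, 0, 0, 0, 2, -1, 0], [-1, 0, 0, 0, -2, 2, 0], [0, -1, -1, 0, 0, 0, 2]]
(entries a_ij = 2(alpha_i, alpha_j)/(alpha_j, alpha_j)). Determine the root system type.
type B_7

The matrix has rank 7 with 2's on the diagonal. Reading the off-diagonal entries as Dynkin edges (a single edge where a_ij = a_ji = -1; a double or triple edge where a_ij * a_ji = 2 or 3), the diagram is a chain of 7 nodes with a double edge at one end; the terminal node there is the unique short simple root (B_7). One simple-root ordering that puts it in standard form is (alpha_2, alpha_7, alpha_3, alpha_4, alpha_1, alpha_6, alpha_5). So the algebra is type B_7, i.e. so(15).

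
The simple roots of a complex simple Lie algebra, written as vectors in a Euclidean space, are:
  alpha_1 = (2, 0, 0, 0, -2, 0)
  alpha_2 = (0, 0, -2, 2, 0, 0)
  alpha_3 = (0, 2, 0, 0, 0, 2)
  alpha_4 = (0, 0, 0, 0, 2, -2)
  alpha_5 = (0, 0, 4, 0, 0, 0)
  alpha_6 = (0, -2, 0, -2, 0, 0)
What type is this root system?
Compute the Cartan integers a_ij = 2(alpha_i, alpha_j)/(alpha_j, alpha_j); the resulting 6x6 Cartan matrix is
[[2, 0, 0, -1, 0, 0], [0, 2, 0, 0, -1, -1], [0, 0, 2, -1, 0, -1], [-1, 0, -1, 2, 0, 0], [0, -2, 0, 0, 2, 0], [0, -1, -1, 0, 0, 2]].
The roots have two lengths (squared-length ratio 2:1); the short ones are alpha_{1,2,3,4,6}. The associated Dynkin diagram is a chain of 6 nodes with a double edge at one end; the terminal node there is the unique long simple root (C_6), so the type is C_6 (the algebra sp(12)).

C_6 (sp(12))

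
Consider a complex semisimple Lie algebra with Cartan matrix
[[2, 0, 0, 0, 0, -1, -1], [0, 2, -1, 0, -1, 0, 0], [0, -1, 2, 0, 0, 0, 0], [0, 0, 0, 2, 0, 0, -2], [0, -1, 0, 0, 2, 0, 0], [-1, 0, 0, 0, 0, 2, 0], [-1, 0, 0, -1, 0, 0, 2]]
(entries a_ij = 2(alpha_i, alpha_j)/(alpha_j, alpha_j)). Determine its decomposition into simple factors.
The diagram associated to this matrix has two connected components: the simple roots {alpha_2, alpha_3, alpha_5} form a chain of 3 nodes with single edges (A_3), and {alpha_1, alpha_4, alpha_6, alpha_7} form a chain of 4 nodes with a double edge at one end; the terminal node there is the unique long simple root (C_4). A semisimple Lie algebra decomposes uniquely as the direct sum of simple ideals, one per connected component of its Dynkin diagram, so g ≅ A_3 ⊕ C_4 (dimension 15 + 36 = 51).

A3 ⊕ C4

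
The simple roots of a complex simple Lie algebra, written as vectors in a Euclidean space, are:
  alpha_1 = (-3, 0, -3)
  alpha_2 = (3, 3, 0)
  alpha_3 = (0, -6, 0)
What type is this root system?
C_3

Compute the Cartan integers a_ij = 2(alpha_i, alpha_j)/(alpha_j, alpha_j); the resulting 3x3 Cartan matrix is
[[2, -1, 0], [-1, 2, -1], [0, -2, 2]].
The roots have two lengths (squared-length ratio 2:1); the short ones are alpha_{1,2}. The associated Dynkin diagram is a chain of 3 nodes with a double edge at one end; the terminal node there is the unique long simple root (C_3), so the type is C_3 (the algebra sp(6)).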